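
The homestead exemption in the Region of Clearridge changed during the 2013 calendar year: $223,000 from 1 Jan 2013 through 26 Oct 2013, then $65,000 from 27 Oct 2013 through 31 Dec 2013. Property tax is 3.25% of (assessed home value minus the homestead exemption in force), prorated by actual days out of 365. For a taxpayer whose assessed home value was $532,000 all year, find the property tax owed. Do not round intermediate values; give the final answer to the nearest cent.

1 Jan – 26 Oct 2013: 299 days, exemption $223,000 → ($532,000 − $223,000) × 3.25% × 299/365 = $8,226.5959
27 Oct – 31 Dec 2013: 66 days, exemption $65,000 → ($532,000 − $65,000) × 3.25% × 66/365 = $2,744.4247
Total = $10,971.0205

$10,971.02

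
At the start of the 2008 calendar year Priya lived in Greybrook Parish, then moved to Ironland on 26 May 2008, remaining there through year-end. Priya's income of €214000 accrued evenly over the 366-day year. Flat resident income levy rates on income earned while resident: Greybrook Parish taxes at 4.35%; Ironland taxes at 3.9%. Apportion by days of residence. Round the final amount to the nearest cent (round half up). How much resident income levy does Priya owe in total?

Greybrook Parish, 1 Jan – 25 May 2008: 146 days → €214000 × 4.35% × 146/366 = €3713.4262
Ironland, 26 May – 31 Dec 2008: 220 days → €214000 × 3.9% × 220/366 = €5016.7213
Total = €8730.1475

€8730.15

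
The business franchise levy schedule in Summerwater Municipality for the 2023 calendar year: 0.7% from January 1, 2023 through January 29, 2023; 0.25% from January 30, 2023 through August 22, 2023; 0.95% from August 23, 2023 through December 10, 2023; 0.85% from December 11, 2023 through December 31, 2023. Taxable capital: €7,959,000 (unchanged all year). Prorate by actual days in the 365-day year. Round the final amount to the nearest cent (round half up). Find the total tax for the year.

€42,280.82

January 1 – January 29, 2023: 29 days at 0.7% → €7,959,000 × 0.7% × 29/365 = €4,426.5123
January 30 – August 22, 2023: 205 days at 0.25% → €7,959,000 × 0.25% × 205/365 = €11,175.3082
August 23 – December 10, 2023: 110 days at 0.95% → €7,959,000 × 0.95% × 110/365 = €22,786.7260
December 11 – December 31, 2023: 21 days at 0.85% → €7,959,000 × 0.85% × 21/365 = €3,892.2781
Total = €42,280.8247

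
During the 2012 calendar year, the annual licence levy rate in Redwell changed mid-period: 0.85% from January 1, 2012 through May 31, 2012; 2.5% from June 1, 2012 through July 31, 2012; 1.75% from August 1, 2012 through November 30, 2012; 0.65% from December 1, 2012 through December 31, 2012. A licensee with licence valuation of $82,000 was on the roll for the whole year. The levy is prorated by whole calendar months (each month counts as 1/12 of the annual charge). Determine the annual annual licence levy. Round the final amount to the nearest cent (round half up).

$1,154.83

January 1 – May 31, 2012: 5 months at 0.85% → $82,000 × 0.85% × 5/12 = $290.4167
June 1 – July 31, 2012: 2 months at 2.5% → $82,000 × 2.5% × 2/12 = $341.6667
August 1 – November 30, 2012: 4 months at 1.75% → $82,000 × 1.75% × 4/12 = $478.3333
December 1 – December 31, 2012: 1 month at 0.65% → $82,000 × 0.65% × 1/12 = $44.4167
Total = $1,154.8333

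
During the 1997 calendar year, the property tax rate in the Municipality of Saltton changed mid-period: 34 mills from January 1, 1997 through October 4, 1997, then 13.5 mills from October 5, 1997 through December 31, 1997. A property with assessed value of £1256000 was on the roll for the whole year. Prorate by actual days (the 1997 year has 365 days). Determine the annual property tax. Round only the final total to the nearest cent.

£36496.26

January 1 – October 4, 1997: 277 days at 34 mills → £1256000 × 3.4% × 277/365 = £32408.2411
October 5 – December 31, 1997: 88 days at 13.5 mills → £1256000 × 1.35% × 88/365 = £4088.0219
Total = £36496.2630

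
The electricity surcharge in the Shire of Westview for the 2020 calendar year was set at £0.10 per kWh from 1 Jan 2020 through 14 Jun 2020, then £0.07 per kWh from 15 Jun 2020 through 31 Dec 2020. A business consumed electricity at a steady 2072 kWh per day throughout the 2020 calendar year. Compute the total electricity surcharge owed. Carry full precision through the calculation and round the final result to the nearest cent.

£63,403.20

1 Jan – 14 Jun 2020: 166 days × 2072 kWh/day = 343,952 kWh at £0.10/kWh → £34,395.20
15 Jun – 31 Dec 2020: 200 days × 2072 kWh/day = 414,400 kWh at £0.07/kWh → £29,008.00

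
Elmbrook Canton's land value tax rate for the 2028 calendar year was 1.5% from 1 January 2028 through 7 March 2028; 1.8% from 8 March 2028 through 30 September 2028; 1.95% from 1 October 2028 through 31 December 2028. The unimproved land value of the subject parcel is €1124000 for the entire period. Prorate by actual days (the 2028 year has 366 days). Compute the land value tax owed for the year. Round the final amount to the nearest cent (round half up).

€20038.52

1 January – 7 March 2028: 67 days at 1.5% → €1124000 × 1.5% × 67/366 = €3086.3934
8 March – 30 September 2028: 207 days at 1.8% → €1124000 × 1.8% × 207/366 = €11442.6885
1 October – 31 December 2028: 92 days at 1.95% → €1124000 × 1.95% × 92/366 = €5509.4426
Total = €20038.5246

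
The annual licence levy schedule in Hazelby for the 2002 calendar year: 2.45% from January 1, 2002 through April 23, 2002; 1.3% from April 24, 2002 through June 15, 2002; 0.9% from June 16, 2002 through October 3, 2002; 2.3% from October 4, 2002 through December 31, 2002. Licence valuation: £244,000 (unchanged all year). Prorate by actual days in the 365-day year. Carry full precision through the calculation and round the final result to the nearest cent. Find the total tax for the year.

January 1 – April 23, 2002: 113 days at 2.45% → £244,000 × 2.45% × 113/365 = £1,850.7233
April 24 – June 15, 2002: 53 days at 1.3% → £244,000 × 1.3% × 53/365 = £460.5918
June 16 – October 3, 2002: 110 days at 0.9% → £244,000 × 0.9% × 110/365 = £661.8082
October 4 – December 31, 2002: 89 days at 2.3% → £244,000 × 2.3% × 89/365 = £1,368.4055
Total = £4,341.5288

£4,341.53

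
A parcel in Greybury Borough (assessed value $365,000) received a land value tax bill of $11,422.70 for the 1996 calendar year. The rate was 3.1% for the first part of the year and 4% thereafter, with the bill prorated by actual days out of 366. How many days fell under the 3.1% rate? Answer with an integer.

354 days

Let d = days at the first rate; then 366 − d days at the second rate.
$365,000 × [3.1%·d + 4%·(366−d)] / 366 = $11,422.70
Solving gives d = 354, so the new rate took effect on 20 December 1996.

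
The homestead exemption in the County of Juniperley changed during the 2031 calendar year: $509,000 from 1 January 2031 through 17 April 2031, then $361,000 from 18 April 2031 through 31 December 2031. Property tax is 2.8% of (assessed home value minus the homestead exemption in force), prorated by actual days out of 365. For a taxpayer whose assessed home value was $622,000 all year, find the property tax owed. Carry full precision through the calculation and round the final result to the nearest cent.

$6,093.18

1 January – 17 April 2031: 107 days, exemption $509,000 → ($622,000 − $509,000) × 2.8% × 107/365 = $927.5288
18 April – 31 December 2031: 258 days, exemption $361,000 → ($622,000 − $361,000) × 2.8% × 258/365 = $5,165.6548
Total = $6,093.1836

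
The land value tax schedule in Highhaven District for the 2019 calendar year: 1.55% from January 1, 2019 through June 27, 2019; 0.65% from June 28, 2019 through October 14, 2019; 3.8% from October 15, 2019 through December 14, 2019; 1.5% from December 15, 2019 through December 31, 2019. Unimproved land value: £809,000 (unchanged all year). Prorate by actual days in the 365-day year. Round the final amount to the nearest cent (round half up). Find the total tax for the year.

£13,388.40

January 1 – June 27, 2019: 178 days at 1.55% → £809,000 × 1.55% × 178/365 = £6,115.1534
June 28 – October 14, 2019: 109 days at 0.65% → £809,000 × 0.65% × 109/365 = £1,570.3466
October 15 – December 14, 2019: 61 days at 3.8% → £809,000 × 3.8% × 61/365 = £5,137.7041
December 15 – December 31, 2019: 17 days at 1.5% → £809,000 × 1.5% × 17/365 = £565.1918
Total = £13,388.3959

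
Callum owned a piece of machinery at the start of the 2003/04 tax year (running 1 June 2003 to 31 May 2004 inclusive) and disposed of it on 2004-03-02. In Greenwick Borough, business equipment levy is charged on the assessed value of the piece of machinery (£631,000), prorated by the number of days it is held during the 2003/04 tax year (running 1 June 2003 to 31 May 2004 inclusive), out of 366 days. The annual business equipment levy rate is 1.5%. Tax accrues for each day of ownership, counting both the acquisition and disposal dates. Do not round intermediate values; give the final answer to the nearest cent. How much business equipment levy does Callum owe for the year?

Days held (2003-06-01 to 2004-03-02): 276 out of 366
Tax = £631,000 × 1.5% × 276/366 = £7,137.5410

£7,137.54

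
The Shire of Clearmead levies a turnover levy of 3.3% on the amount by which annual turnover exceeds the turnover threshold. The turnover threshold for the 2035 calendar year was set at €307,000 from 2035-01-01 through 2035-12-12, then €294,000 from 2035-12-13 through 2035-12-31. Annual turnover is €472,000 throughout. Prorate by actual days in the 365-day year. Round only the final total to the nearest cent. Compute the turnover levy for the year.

€5,467.33

2035-01-01 to 2035-12-12: 346 days, exemption €307,000 → (€472,000 − €307,000) × 3.3% × 346/365 = €5,161.5616
2035-12-13 to 2035-12-31: 19 days, exemption €294,000 → (€472,000 − €294,000) × 3.3% × 19/365 = €305.7699
Total = €5,467.3315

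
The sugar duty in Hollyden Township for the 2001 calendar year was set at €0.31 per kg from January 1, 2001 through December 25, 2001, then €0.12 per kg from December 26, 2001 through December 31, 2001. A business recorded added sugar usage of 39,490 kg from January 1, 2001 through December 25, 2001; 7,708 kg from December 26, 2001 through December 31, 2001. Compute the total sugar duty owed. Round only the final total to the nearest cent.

January 1 – December 25, 2001: 39,490 kg at €0.31/kg → €12241.90
December 26 – December 31, 2001: 7,708 kg at €0.12/kg → €924.96

€13166.86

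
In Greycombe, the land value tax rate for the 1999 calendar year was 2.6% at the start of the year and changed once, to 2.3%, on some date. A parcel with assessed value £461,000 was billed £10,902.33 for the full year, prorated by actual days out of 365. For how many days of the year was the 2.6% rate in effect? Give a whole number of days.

79 days

Let d = days at the first rate; then 365 − d days at the second rate.
£461,000 × [2.6%·d + 2.3%·(365−d)] / 365 = £10,902.33
Solving gives d = 79, so the new rate took effect on March 21, 1999.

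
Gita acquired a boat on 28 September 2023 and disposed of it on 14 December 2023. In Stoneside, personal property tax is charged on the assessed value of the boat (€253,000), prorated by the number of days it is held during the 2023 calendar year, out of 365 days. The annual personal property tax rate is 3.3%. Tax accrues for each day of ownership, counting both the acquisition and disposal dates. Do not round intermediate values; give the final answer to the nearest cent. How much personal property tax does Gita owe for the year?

Days held (28 September – 14 December 2023): 78 out of 365
Tax = €253,000 × 3.3% × 78/365 = €1,784.1699

€1,784.17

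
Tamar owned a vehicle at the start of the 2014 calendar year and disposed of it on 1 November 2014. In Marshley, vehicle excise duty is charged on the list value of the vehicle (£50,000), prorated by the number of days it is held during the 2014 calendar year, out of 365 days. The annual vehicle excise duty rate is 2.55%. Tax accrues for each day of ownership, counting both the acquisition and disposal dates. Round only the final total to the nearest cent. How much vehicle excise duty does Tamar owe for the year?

Days held (1 January – 1 November 2014): 305 out of 365
Tax = £50,000 × 2.55% × 305/365 = £1,065.4110

£1,065.41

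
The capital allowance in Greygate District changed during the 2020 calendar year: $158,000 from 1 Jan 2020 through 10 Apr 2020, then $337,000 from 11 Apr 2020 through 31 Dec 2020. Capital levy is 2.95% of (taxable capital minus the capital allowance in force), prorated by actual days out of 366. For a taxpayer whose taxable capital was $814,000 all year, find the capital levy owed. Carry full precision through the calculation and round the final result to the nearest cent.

1 Jan – 10 Apr 2020: 101 days, exemption $158,000 → ($814,000 − $158,000) × 2.95% × 101/366 = $5,340.3060
11 Apr – 31 Dec 2020: 265 days, exemption $337,000 → ($814,000 − $337,000) × 2.95% × 265/366 = $10,188.3811
Total = $15,528.6872

$15,528.69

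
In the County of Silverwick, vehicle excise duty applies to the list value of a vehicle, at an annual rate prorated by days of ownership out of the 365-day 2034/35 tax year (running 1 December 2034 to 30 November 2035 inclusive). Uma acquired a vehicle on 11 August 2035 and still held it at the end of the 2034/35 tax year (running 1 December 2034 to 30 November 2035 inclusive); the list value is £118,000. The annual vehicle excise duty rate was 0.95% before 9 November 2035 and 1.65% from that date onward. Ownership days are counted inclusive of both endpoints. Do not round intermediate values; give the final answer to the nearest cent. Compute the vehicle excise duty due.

£393.76

11 August – 8 November 2035: 90 days at 0.95% → £118,000 × 0.95% × 90/365 = £276.4110
9 November – 30 November 2035: 22 days at 1.65% → £118,000 × 1.65% × 22/365 = £117.3534
Total = £393.7644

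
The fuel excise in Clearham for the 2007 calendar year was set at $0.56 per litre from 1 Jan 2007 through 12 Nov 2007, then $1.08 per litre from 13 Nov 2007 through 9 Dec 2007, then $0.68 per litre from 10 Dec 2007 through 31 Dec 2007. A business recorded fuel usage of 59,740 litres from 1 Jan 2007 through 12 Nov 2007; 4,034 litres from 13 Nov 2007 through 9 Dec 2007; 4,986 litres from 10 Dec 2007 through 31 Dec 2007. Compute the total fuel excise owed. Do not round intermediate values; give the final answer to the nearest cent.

$41,201.60

1 Jan – 12 Nov 2007: 59,740 litres at $0.56/litre → $33,454.40
13 Nov – 9 Dec 2007: 4,034 litres at $1.08/litre → $4,356.72
10 Dec – 31 Dec 2007: 4,986 litres at $0.68/litre → $3,390.48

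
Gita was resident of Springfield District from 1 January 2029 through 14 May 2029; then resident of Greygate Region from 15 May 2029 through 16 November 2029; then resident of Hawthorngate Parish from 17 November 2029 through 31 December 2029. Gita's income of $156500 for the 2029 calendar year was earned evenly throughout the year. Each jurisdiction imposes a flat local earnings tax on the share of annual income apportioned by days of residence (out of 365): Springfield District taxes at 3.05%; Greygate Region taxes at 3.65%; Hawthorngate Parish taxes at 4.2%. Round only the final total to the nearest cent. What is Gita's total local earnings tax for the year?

$5473.64

Springfield District, 1 January – 14 May 2029: 134 days → $156500 × 3.05% × 134/365 = $1752.3712
Greygate Region, 15 May – 16 November 2029: 186 days → $156500 × 3.65% × 186/365 = $2910.9000
Hawthorngate Parish, 17 November – 31 December 2029: 45 days → $156500 × 4.2% × 45/365 = $810.3699
Total = $5473.6411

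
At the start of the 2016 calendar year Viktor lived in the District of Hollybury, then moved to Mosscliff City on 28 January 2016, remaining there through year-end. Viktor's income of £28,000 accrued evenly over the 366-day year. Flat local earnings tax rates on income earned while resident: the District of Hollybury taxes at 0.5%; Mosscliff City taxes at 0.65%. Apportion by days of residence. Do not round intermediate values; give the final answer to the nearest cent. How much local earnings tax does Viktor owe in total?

The District of Hollybury, 1 January – 27 January 2016: 27 days → £28,000 × 0.5% × 27/366 = £10.3279
Mosscliff City, 28 January – 31 December 2016: 339 days → £28,000 × 0.65% × 339/366 = £168.5738
Total = £178.9016

£178.90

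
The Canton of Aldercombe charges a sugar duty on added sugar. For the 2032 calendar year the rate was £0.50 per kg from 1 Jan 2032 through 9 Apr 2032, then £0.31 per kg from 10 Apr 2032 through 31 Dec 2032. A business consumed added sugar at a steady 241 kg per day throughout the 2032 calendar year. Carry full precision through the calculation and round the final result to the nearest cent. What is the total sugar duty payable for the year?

£31,922.86

1 Jan – 9 Apr 2032: 100 days × 241 kg/day = 24,100 kg at £0.50/kg → £12,050.00
10 Apr – 31 Dec 2032: 266 days × 241 kg/day = 64,106 kg at £0.31/kg → £19,872.86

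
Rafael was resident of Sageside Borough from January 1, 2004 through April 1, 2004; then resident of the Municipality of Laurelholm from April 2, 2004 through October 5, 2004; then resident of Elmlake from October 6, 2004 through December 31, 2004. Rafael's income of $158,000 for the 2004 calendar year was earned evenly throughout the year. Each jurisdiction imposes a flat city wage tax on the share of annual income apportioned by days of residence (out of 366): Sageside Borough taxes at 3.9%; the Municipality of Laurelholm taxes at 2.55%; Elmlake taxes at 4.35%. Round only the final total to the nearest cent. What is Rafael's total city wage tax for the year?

Sageside Borough, January 1 – April 1, 2004: 92 days → $158,000 × 3.9% × 92/366 = $1,548.9180
The Municipality of Laurelholm, April 2 – October 5, 2004: 187 days → $158,000 × 2.55% × 187/366 = $2,058.5328
Elmlake, October 6 – December 31, 2004: 87 days → $158,000 × 4.35% × 87/366 = $1,633.7459
Total = $5,241.1967

$5,241.20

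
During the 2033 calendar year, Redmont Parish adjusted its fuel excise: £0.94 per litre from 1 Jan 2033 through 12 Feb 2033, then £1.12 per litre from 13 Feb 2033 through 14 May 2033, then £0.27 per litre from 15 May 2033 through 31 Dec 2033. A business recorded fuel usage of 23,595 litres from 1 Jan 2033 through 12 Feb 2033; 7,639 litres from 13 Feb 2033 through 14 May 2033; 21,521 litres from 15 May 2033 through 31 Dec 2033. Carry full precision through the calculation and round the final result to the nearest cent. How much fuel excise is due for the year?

1 Jan – 12 Feb 2033: 23,595 litres at £0.94/litre → £22,179.30
13 Feb – 14 May 2033: 7,639 litres at £1.12/litre → £8,555.68
15 May – 31 Dec 2033: 21,521 litres at £0.27/litre → £5,810.67

£36,545.65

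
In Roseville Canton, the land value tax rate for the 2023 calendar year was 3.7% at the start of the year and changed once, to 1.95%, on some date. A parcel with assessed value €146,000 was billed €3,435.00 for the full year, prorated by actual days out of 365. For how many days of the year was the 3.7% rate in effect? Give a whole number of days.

84 days

Let d = days at the first rate; then 365 − d days at the second rate.
€146,000 × [3.7%·d + 1.95%·(365−d)] / 365 = €3,435.00
Solving gives d = 84, so the new rate took effect on March 26, 2023.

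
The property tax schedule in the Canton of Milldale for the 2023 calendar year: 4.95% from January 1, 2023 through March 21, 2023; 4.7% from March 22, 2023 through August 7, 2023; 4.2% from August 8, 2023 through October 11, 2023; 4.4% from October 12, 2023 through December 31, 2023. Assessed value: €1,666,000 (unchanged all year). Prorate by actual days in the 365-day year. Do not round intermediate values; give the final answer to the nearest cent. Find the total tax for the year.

January 1 – March 21, 2023: 80 days at 4.95% → €1,666,000 × 4.95% × 80/365 = €18,074.9589
March 22 – August 7, 2023: 139 days at 4.7% → €1,666,000 × 4.7% × 139/365 = €29,819.1178
August 8 – October 11, 2023: 65 days at 4.2% → €1,666,000 × 4.2% × 65/365 = €12,460.7671
October 12 – December 31, 2023: 81 days at 4.4% → €1,666,000 × 4.4% × 81/365 = €16,267.4630
Total = €76,622.3068

€76,622.31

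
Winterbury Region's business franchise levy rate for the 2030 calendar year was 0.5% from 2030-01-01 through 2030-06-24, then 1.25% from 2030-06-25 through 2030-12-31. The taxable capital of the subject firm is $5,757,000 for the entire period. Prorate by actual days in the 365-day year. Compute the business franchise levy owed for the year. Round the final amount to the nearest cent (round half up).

2030-01-01 to 2030-06-24: 175 days at 0.5% → $5,757,000 × 0.5% × 175/365 = $13,801.0274
2030-06-25 to 2030-12-31: 190 days at 1.25% → $5,757,000 × 1.25% × 190/365 = $37,459.9315
Total = $51,260.9589

$51,260.96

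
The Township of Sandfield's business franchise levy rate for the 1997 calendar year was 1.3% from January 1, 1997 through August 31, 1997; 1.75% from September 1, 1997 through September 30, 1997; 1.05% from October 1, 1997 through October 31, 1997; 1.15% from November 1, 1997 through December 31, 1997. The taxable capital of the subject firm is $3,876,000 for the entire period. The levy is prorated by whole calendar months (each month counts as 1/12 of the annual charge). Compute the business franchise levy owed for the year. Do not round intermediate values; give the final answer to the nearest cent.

$50,065.00

January 1 – August 31, 1997: 8 months at 1.3% → $3,876,000 × 1.3% × 8/12 = $33,592.0000
September 1 – September 30, 1997: 1 month at 1.75% → $3,876,000 × 1.75% × 1/12 = $5,652.5000
October 1 – October 31, 1997: 1 month at 1.05% → $3,876,000 × 1.05% × 1/12 = $3,391.5000
November 1 – December 31, 1997: 2 months at 1.15% → $3,876,000 × 1.15% × 2/12 = $7,429.0000
Total = $50,065.0000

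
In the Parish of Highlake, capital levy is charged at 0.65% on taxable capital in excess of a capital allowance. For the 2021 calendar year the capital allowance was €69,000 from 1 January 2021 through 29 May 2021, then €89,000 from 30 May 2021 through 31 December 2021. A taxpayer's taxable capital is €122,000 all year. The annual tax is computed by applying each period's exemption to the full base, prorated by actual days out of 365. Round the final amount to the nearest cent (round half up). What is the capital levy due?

€267.57

1 January – 29 May 2021: 149 days, exemption €69,000 → (€122,000 − €69,000) × 0.65% × 149/365 = €140.6315
30 May – 31 December 2021: 216 days, exemption €89,000 → (€122,000 − €89,000) × 0.65% × 216/365 = €126.9370
Total = €267.5685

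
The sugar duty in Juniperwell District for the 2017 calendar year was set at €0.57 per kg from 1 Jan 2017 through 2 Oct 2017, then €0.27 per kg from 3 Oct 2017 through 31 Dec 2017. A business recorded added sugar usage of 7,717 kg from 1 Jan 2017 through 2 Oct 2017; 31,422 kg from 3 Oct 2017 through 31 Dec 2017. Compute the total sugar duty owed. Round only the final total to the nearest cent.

€12,882.63

1 Jan – 2 Oct 2017: 7,717 kg at €0.57/kg → €4,398.69
3 Oct – 31 Dec 2017: 31,422 kg at €0.27/kg → €8,483.94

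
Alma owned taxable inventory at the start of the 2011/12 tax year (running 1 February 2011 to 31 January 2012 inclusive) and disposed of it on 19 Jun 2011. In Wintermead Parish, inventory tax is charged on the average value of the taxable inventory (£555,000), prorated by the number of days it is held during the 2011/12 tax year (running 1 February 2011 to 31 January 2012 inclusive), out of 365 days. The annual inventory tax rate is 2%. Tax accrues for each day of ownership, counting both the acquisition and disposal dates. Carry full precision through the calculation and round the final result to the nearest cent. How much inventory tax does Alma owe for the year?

Days held (1 Feb – 19 Jun 2011): 139 out of 365
Tax = £555,000 × 2% × 139/365 = £4,227.1233

£4,227.12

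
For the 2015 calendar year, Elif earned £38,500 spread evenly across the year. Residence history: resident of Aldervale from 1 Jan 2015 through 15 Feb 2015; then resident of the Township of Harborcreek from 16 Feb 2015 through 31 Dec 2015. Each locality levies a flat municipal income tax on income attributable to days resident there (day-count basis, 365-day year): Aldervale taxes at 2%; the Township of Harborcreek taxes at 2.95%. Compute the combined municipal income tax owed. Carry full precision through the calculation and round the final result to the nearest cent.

£1,089.66

Aldervale, 1 Jan – 15 Feb 2015: 46 days → £38,500 × 2% × 46/365 = £97.0411
The Township of Harborcreek, 16 Feb – 31 Dec 2015: 319 days → £38,500 × 2.95% × 319/365 = £992.6144
Total = £1,089.6555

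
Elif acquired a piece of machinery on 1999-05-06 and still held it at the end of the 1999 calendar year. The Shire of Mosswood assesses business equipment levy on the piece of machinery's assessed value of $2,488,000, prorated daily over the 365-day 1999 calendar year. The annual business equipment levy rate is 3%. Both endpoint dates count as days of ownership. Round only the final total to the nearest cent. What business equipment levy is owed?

Days held (1999-05-06 to 1999-12-31): 240 out of 365
Tax = $2,488,000 × 3% × 240/365 = $49,078.3562

$49,078.36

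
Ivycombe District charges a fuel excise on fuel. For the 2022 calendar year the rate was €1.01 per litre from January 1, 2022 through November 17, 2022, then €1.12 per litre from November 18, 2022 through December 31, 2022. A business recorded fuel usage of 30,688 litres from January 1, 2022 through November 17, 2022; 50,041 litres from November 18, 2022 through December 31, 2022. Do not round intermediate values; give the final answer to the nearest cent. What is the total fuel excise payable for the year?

January 1 – November 17, 2022: 30,688 litres at €1.01/litre → €30,994.88
November 18 – December 31, 2022: 50,041 litres at €1.12/litre → €56,045.92

€87,040.80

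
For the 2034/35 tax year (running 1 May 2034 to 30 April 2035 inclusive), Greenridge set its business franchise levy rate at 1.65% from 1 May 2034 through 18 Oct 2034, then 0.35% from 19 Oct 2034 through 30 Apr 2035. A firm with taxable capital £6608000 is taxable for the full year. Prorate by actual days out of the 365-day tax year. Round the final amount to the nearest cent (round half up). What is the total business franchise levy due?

£63373.44

1 May – 18 Oct 2034: 171 days at 1.65% → £6608000 × 1.65% × 171/365 = £51080.7452
19 Oct 2034 – 30 Apr 2035: 194 days at 0.35% → £6608000 × 0.35% × 194/365 = £12292.6904
Total = £63373.4356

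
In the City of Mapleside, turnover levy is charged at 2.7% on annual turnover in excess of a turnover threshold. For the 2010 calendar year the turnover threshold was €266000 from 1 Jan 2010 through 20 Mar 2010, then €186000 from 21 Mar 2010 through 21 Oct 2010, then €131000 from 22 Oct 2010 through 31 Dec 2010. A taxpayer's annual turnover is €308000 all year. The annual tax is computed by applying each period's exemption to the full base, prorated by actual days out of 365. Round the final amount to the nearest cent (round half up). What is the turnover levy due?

€3115.36

1 Jan – 20 Mar 2010: 79 days, exemption €266000 → (€308000 − €266000) × 2.7% × 79/365 = €245.4411
21 Mar – 21 Oct 2010: 215 days, exemption €186000 → (€308000 − €186000) × 2.7% × 215/365 = €1940.3014
22 Oct – 31 Dec 2010: 71 days, exemption €131000 → (€308000 − €131000) × 2.7% × 71/365 = €929.6137
Total = €3115.3562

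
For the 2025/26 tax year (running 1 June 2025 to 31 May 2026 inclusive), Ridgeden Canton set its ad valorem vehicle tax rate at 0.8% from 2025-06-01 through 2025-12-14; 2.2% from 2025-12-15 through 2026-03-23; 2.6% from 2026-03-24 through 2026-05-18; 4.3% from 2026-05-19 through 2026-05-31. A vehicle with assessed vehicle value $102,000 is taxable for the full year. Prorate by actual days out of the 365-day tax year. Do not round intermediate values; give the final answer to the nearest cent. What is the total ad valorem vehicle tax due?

$1,612.16

2025-06-01 to 2025-12-14: 197 days at 0.8% → $102,000 × 0.8% × 197/365 = $440.4164
2025-12-15 to 2026-03-23: 99 days at 2.2% → $102,000 × 2.2% × 99/365 = $608.6466
2026-03-24 to 2026-05-18: 56 days at 2.6% → $102,000 × 2.6% × 56/365 = $406.8822
2026-05-19 to 2026-05-31: 13 days at 4.3% → $102,000 × 4.3% × 13/365 = $156.2137
Total = $1,612.1589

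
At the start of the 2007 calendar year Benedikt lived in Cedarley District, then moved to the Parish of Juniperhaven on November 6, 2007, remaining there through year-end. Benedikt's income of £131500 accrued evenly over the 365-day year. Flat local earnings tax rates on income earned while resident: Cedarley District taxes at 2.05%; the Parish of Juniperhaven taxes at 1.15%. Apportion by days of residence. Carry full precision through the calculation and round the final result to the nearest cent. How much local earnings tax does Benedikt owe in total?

£2514.17

Cedarley District, January 1 – November 5, 2007: 309 days → £131500 × 2.05% × 309/365 = £2282.1555
The Parish of Juniperhaven, November 6 – December 31, 2007: 56 days → £131500 × 1.15% × 56/365 = £232.0164
Total = £2514.1719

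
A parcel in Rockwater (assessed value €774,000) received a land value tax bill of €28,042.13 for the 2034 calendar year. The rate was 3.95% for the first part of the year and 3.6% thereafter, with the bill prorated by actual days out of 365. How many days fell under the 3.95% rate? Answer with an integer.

Let d = days at the first rate; then 365 − d days at the second rate.
€774,000 × [3.95%·d + 3.6%·(365−d)] / 365 = €28,042.13
Solving gives d = 24, so the new rate took effect on 25 Jan 2034.

24 days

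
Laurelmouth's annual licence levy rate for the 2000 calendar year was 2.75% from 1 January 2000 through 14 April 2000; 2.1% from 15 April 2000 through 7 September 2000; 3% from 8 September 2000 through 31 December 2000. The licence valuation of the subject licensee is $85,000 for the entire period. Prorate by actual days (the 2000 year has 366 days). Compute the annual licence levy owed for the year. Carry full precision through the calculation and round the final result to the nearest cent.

$2,183.87

1 January – 14 April 2000: 105 days at 2.75% → $85,000 × 2.75% × 105/366 = $670.5943
15 April – 7 September 2000: 146 days at 2.1% → $85,000 × 2.1% × 146/366 = $712.0492
8 September – 31 December 2000: 115 days at 3% → $85,000 × 3% × 115/366 = $801.2295
Total = $2,183.8730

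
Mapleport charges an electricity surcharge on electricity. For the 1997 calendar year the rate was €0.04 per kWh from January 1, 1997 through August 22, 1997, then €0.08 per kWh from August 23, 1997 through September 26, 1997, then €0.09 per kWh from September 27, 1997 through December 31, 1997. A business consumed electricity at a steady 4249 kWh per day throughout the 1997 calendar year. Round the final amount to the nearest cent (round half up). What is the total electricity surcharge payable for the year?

January 1 – August 22, 1997: 234 days × 4249 kWh/day = 994,266 kWh at €0.04/kWh → €39,770.64
August 23 – September 26, 1997: 35 days × 4249 kWh/day = 148,715 kWh at €0.08/kWh → €11,897.20
September 27 – December 31, 1997: 96 days × 4249 kWh/day = 407,904 kWh at €0.09/kWh → €36,711.36

€88,379.20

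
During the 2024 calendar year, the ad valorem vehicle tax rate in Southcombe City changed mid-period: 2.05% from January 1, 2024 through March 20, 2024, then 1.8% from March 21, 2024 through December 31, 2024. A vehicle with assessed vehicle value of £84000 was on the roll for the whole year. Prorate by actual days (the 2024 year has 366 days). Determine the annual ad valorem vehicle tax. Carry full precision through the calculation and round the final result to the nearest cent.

£1557.90

January 1 – March 20, 2024: 80 days at 2.05% → £84000 × 2.05% × 80/366 = £376.3934
March 21 – December 31, 2024: 286 days at 1.8% → £84000 × 1.8% × 286/366 = £1181.5082
Total = £1557.9016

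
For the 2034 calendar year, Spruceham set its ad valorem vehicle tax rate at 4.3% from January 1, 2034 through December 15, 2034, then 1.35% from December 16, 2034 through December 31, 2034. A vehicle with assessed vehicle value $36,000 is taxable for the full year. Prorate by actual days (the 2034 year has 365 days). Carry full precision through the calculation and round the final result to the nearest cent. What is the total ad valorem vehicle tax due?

$1,501.45

January 1 – December 15, 2034: 349 days at 4.3% → $36,000 × 4.3% × 349/365 = $1,480.1425
December 16 – December 31, 2034: 16 days at 1.35% → $36,000 × 1.35% × 16/365 = $21.3041
Total = $1,501.4466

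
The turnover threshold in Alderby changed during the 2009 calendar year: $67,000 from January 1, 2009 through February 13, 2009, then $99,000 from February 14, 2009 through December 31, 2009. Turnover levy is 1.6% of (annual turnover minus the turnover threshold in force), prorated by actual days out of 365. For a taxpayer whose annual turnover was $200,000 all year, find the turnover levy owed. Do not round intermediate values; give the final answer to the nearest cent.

$1,677.72

January 1 – February 13, 2009: 44 days, exemption $67,000 → ($200,000 − $67,000) × 1.6% × 44/365 = $256.5260
February 14 – December 31, 2009: 321 days, exemption $99,000 → ($200,000 − $99,000) × 1.6% × 321/365 = $1,421.1945
Total = $1,677.7205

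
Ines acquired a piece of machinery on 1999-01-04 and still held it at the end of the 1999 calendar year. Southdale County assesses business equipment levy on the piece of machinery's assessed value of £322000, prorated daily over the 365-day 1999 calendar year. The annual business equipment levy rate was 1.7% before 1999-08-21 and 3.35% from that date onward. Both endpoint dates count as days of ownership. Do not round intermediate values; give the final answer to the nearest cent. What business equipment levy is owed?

1999-01-04 to 1999-08-20: 229 days at 1.7% → £322000 × 1.7% × 229/365 = £3434.3726
1999-08-21 to 1999-12-31: 133 days at 3.35% → £322000 × 3.35% × 133/365 = £3930.6055
Total = £7364.9781

£7364.98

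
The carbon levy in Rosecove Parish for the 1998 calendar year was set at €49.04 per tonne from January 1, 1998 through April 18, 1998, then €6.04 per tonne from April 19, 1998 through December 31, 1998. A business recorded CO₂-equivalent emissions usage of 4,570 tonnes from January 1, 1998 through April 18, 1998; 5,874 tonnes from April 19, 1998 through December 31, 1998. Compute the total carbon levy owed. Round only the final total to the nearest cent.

€259,591.76

January 1 – April 18, 1998: 4,570 tonnes at €49.04/tonne → €224,112.80
April 19 – December 31, 1998: 5,874 tonnes at €6.04/tonne → €35,478.96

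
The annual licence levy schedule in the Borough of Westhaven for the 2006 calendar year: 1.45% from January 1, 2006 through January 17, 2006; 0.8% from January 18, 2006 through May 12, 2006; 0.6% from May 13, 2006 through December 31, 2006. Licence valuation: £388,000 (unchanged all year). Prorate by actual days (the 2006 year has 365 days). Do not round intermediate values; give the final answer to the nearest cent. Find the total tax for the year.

£2,726.10

January 1 – January 17, 2006: 17 days at 1.45% → £388,000 × 1.45% × 17/365 = £262.0329
January 18 – May 12, 2006: 115 days at 0.8% → £388,000 × 0.8% × 115/365 = £977.9726
May 13 – December 31, 2006: 233 days at 0.6% → £388,000 × 0.6% × 233/365 = £1,486.0932
Total = £2,726.0986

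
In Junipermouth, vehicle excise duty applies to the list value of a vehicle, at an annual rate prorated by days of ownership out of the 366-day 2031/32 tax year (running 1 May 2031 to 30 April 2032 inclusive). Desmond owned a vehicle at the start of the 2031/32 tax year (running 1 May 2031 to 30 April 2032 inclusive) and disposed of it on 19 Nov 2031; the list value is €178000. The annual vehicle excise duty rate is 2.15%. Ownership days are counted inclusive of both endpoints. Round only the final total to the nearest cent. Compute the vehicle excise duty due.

€2122.63

Days held (1 May – 19 Nov 2031): 203 out of 366
Tax = €178000 × 2.15% × 203/366 = €2122.6257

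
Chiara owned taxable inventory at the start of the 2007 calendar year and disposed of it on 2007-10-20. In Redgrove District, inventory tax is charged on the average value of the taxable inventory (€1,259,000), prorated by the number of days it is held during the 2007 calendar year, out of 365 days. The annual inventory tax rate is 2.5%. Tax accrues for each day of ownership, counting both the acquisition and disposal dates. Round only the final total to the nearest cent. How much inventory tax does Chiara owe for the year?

Days held (2007-01-01 to 2007-10-20): 293 out of 365
Tax = €1,259,000 × 2.5% × 293/365 = €25,266.2329

€25,266.23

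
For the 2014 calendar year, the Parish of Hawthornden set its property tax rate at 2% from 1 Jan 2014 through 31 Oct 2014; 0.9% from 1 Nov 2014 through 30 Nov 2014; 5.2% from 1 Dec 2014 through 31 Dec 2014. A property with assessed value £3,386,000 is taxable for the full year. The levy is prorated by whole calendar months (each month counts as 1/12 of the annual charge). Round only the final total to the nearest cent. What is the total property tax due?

£73,645.50

1 Jan – 31 Oct 2014: 10 months at 2% → £3,386,000 × 2% × 10/12 = £56,433.3333
1 Nov – 30 Nov 2014: 1 month at 0.9% → £3,386,000 × 0.9% × 1/12 = £2,539.5000
1 Dec – 31 Dec 2014: 1 month at 5.2% → £3,386,000 × 5.2% × 1/12 = £14,672.6667
Total = £73,645.5000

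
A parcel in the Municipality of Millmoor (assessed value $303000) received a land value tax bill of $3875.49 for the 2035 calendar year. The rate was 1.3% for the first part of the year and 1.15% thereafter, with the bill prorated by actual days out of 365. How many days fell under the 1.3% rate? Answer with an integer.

Let d = days at the first rate; then 365 − d days at the second rate.
$303000 × [1.3%·d + 1.15%·(365−d)] / 365 = $3875.49
Solving gives d = 314, so the new rate took effect on 11 Nov 2035.

314 days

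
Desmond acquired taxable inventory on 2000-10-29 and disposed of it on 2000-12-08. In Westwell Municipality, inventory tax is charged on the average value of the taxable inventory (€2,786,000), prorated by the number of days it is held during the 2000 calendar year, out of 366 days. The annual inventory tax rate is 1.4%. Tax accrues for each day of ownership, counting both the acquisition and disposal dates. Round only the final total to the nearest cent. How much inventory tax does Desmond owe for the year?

Days held (2000-10-29 to 2000-12-08): 41 out of 366
Tax = €2,786,000 × 1.4% × 41/366 = €4,369.3005

€4,369.30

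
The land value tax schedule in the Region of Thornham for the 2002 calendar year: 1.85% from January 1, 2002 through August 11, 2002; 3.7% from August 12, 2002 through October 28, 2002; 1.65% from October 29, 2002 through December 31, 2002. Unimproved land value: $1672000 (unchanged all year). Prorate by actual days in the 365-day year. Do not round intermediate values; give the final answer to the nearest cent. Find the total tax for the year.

January 1 – August 11, 2002: 223 days at 1.85% → $1672000 × 1.85% × 223/365 = $18898.1808
August 12 – October 28, 2002: 78 days at 3.7% → $1672000 × 3.7% × 78/365 = $13220.2521
October 29 – December 31, 2002: 64 days at 1.65% → $1672000 × 1.65% × 64/365 = $4837.3479
Total = $36955.7808

$36955.78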